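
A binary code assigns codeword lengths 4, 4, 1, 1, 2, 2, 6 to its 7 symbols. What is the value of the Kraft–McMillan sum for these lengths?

With common denominator 2^6 = 64: Σ 2^(−ℓᵢ) = 4/64 + 4/64 + 32/64 + 32/64 + 16/64 + 16/64 + 1/64 = 105/64 = 1.640625.

1.640625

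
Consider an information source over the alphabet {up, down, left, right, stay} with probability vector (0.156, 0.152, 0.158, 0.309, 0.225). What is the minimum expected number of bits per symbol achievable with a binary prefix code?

Repeatedly combine the two least-probable nodes; the expected code length is the sum of the merged weights.
merge 19/125 + 39/250 → 77/250
merge 79/500 + 9/40 → 383/1000
merge 77/250 + 309/1000 → 617/1000
merge 383/1000 + 617/1000 → 1
L = 77/250 + 383/1000 + 617/1000 + 1 = 577/250 = 2.308 bits/symbol.

2.308 bits/symbol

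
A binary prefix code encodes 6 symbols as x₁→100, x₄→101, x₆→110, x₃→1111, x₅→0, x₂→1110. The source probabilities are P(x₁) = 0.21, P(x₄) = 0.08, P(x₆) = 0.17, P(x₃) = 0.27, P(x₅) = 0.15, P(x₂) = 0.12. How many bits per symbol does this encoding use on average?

3.09 bits/symbol

L̄ = Σ pᵢ·ℓᵢ = 0.21·3 + 0.08·3 + 0.17·3 + 0.27·4 + 0.15·1 + 0.12·4 = 3.09 bits/symbol.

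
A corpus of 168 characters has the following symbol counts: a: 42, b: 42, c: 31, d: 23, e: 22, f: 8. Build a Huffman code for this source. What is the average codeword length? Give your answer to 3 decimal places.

2.494 bits/symbol

Probabilities are the counts divided by 168.
Repeatedly combine the two least-probable nodes; the expected code length is the sum of the merged weights.
merge 1/21 + 11/84 → 5/28
merge 23/168 + 5/28 → 53/168
merge 31/168 + 1/4 → 73/168
merge 1/4 + 53/168 → 95/168
merge 73/168 + 95/168 → 1
L = 5/28 + 53/168 + 73/168 + 95/168 + 1 = 419/168 ≈ 2.494 bits/symbol.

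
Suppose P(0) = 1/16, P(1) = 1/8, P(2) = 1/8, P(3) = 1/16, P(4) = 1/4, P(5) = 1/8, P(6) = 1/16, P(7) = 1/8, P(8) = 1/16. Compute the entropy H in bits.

3 bits

Each probability is a power of 1/2, so log₂(1/p) is an integer.
H = Σ p·log₂(1/p) = 1/16·4 + 1/8·3 + 1/8·3 + 1/16·4 + 1/4·2 + 1/8·3 + 1/16·4 + 1/8·3 + 1/16·4 = 3 bits.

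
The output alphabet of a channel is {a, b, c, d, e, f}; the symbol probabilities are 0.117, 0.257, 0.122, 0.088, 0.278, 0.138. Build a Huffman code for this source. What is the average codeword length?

Repeatedly combine the two least-probable nodes; the expected code length is the sum of the merged weights.
merge 11/125 + 117/1000 → 41/200
merge 61/500 + 69/500 → 13/50
merge 41/200 + 257/1000 → 231/500
merge 13/50 + 139/500 → 269/500
merge 231/500 + 269/500 → 1
L = 41/200 + 13/50 + 231/500 + 269/500 + 1 = 493/200 = 2.465 bits/symbol.

2.465 bits/symbol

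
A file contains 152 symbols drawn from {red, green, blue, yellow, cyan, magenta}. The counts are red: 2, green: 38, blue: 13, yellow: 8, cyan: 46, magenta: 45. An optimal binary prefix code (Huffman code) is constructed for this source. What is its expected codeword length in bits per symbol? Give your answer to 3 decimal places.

Probabilities are the counts divided by 152.
Repeatedly combine the two least-probable nodes; the expected code length is the sum of the merged weights.
merge 1/76 + 1/19 → 5/76
merge 5/76 + 13/152 → 23/152
merge 23/152 + 1/4 → 61/152
merge 45/152 + 23/76 → 91/152
merge 61/152 + 91/152 → 1
L = 5/76 + 23/152 + 61/152 + 91/152 + 1 = 337/152 ≈ 2.217 bits/symbol.

2.217 bits/symbol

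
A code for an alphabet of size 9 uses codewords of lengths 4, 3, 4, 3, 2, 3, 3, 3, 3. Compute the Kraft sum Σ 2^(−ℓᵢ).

With common denominator 2^4 = 16: Σ 2^(−ℓᵢ) = 1/16 + 2/16 + 1/16 + 2/16 + 4/16 + 2/16 + 2/16 + 2/16 + 2/16 = 18/16 = 1.125.

1.125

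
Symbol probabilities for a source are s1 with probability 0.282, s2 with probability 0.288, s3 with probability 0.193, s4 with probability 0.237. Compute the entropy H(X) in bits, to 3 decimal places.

H = −Σ pᵢ log₂ pᵢ.
−0.282·log₂(0.282) = 0.5150
−0.288·log₂(0.288) = 0.5172
−0.193·log₂(0.193) = 0.4581
−0.237·log₂(0.237) = 0.4923
Sum ≈ 1.9825 → 1.983 bits.

1.983 bits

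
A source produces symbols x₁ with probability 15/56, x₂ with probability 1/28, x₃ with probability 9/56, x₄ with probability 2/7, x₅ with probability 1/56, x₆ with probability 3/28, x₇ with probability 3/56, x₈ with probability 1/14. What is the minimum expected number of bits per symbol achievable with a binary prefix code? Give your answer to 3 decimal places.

2.607 bits/symbol

Repeatedly combine the two least-probable nodes; the expected code length is the sum of the merged weights.
merge 1/56 + 1/28 → 3/56
merge 3/56 + 3/56 → 3/28
merge 1/14 + 3/28 → 5/28
merge 3/28 + 9/56 → 15/56
merge 5/28 + 15/56 → 25/56
merge 15/56 + 2/7 → 31/56
merge 25/56 + 31/56 → 1
L = 3/56 + 3/28 + 5/28 + 15/56 + 25/56 + 31/56 + 1 = 73/28 ≈ 2.607 bits/symbol.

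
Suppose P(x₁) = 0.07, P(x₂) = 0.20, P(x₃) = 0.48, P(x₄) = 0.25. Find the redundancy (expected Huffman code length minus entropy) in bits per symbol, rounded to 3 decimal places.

Entropy H = −Σ p log₂ p ≈ 1.7412 bits.
Huffman merges: 7/100+1/5→27/100; 1/4+27/100→13/25; 12/25+13/25→1. L = 179/100 ≈ 1.7900.
L − H = 1.7900 − 1.7412 = 0.049 bits.

0.049 bits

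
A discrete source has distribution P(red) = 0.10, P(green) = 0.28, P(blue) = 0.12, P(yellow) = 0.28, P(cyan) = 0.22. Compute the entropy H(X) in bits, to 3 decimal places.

2.208 bits

H = −Σ pᵢ log₂ pᵢ.
−0.10·log₂(0.10) = 0.3322
−0.28·log₂(0.28) = 0.5142
−0.12·log₂(0.12) = 0.3671
−0.28·log₂(0.28) = 0.5142
−0.22·log₂(0.22) = 0.4806
Sum ≈ 2.2083 → 2.208 bits.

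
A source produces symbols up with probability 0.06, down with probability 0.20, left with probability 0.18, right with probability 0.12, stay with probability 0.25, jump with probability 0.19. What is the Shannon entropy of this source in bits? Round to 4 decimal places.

H = −Σ pᵢ log₂ pᵢ.
−0.06·log₂(0.06) = 0.2435
−0.20·log₂(0.20) = 0.4644
−0.18·log₂(0.18) = 0.4453
−0.12·log₂(0.12) = 0.3671
−0.25·log₂(0.25) = 0.5000
−0.19·log₂(0.19) = 0.4552
Sum ≈ 2.4755 → 2.4755 bits.

2.4755 bits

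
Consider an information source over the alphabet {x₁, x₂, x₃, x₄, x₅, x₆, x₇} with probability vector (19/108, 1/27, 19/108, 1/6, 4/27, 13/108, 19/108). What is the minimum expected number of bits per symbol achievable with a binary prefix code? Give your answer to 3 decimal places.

2.806 bits/symbol

Repeatedly combine the two least-probable nodes; the expected code length is the sum of the merged weights.
merge 1/27 + 13/108 → 17/108
merge 4/27 + 17/108 → 11/36
merge 1/6 + 19/108 → 37/108
merge 19/108 + 19/108 → 19/54
merge 11/36 + 37/108 → 35/54
merge 19/54 + 35/54 → 1
L = 17/108 + 11/36 + 37/108 + 19/54 + 35/54 + 1 = 101/36 ≈ 2.806 bits/symbol.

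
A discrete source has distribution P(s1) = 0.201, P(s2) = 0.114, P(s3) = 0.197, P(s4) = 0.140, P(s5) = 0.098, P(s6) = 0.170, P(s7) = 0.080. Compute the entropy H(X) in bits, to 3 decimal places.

H = −Σ pᵢ log₂ pᵢ.
−0.201·log₂(0.201) = 0.4653
−0.114·log₂(0.114) = 0.3571
−0.197·log₂(0.197) = 0.4617
−0.140·log₂(0.140) = 0.3971
−0.098·log₂(0.098) = 0.3284
−0.170·log₂(0.170) = 0.4346
−0.080·log₂(0.080) = 0.2915
Sum ≈ 2.7357 → 2.736 bits.

2.736 bits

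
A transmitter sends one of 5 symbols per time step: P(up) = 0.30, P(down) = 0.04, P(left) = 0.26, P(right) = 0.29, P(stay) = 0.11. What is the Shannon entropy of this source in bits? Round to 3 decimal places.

H = −Σ pᵢ log₂ pᵢ.
−0.30·log₂(0.30) = 0.5211
−0.04·log₂(0.04) = 0.1858
−0.26·log₂(0.26) = 0.5053
−0.29·log₂(0.29) = 0.5179
−0.11·log₂(0.11) = 0.3503
Sum ≈ 2.0803 → 2.080 bits.

2.080 bits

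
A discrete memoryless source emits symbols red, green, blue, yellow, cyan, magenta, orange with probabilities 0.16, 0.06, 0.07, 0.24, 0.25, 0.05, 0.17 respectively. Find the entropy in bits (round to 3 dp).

H = −Σ pᵢ log₂ pᵢ.
−0.16·log₂(0.16) = 0.4230
−0.06·log₂(0.06) = 0.2435
−0.07·log₂(0.07) = 0.2686
−0.24·log₂(0.24) = 0.4941
−0.25·log₂(0.25) = 0.5000
−0.05·log₂(0.05) = 0.2161
−0.17·log₂(0.17) = 0.4346
Sum ≈ 2.5799 → 2.580 bits.

2.580 bits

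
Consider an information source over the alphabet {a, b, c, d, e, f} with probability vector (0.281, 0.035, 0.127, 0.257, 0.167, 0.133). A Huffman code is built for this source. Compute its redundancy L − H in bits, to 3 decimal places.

Entropy H = −Σ p log₂ p ≈ 2.3840 bits.
Huffman merges: 7/200+127/1000→81/500; 133/1000+81/500→59/200; 167/1000+257/1000→53/125; 281/1000+59/200→72/125; 53/125+72/125→1. L = 2457/1000 ≈ 2.4570.
L − H = 2.4570 − 2.3840 = 0.073 bits.

0.073 bits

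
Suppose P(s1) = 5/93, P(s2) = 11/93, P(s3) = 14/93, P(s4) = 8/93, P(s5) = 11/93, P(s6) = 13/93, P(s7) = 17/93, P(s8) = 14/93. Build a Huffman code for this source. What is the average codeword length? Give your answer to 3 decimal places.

2.957 bits/symbol

Repeatedly combine the two least-probable nodes; the expected code length is the sum of the merged weights.
merge 5/93 + 8/93 → 13/93
merge 11/93 + 11/93 → 22/93
merge 13/93 + 13/93 → 26/93
merge 14/93 + 14/93 → 28/93
merge 17/93 + 22/93 → 13/31
merge 26/93 + 28/93 → 18/31
merge 13/31 + 18/31 → 1
L = 13/93 + 22/93 + 26/93 + 28/93 + 13/31 + 18/31 + 1 = 275/93 ≈ 2.957 bits/symbol.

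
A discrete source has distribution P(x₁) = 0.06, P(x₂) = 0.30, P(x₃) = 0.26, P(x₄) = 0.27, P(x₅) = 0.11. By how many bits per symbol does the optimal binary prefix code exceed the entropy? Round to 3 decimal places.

Entropy H = −Σ p log₂ p ≈ 2.1302 bits.
Huffman merges: 3/50+11/100→17/100; 17/100+13/50→43/100; 27/100+3/10→57/100; 43/100+57/100→1. L = 217/100 ≈ 2.1700.
L − H = 2.1700 − 2.1302 = 0.040 bits.

0.040 bits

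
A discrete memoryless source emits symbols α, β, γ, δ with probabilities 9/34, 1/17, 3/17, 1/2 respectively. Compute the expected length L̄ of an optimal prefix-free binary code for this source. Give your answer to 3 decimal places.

Repeatedly combine the two least-probable nodes; the expected code length is the sum of the merged weights.
merge 1/17 + 3/17 → 4/17
merge 4/17 + 9/34 → 1/2
merge 1/2 + 1/2 → 1
L = 4/17 + 1/2 + 1 = 59/34 ≈ 1.735 bits/symbol.

1.735 bits/symbol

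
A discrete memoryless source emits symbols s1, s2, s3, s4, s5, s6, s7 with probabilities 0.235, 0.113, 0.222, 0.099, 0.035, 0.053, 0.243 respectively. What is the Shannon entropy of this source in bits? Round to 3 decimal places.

H = −Σ pᵢ log₂ pᵢ.
−0.235·log₂(0.235) = 0.4910
−0.113·log₂(0.113) = 0.3555
−0.222·log₂(0.222) = 0.4820
−0.099·log₂(0.099) = 0.3303
−0.035·log₂(0.035) = 0.1693
−0.053·log₂(0.053) = 0.2246
−0.243·log₂(0.243) = 0.4960
Sum ≈ 2.5486 → 2.549 bits.

2.549 bits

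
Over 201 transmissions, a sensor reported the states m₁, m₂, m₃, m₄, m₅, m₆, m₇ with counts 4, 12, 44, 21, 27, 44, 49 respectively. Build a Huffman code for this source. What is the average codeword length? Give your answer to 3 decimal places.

2.582 bits/symbol

Probabilities are the counts divided by 201.
Repeatedly combine the two least-probable nodes; the expected code length is the sum of the merged weights.
merge 4/201 + 4/67 → 16/201
merge 16/201 + 7/67 → 37/201
merge 9/67 + 37/201 → 64/201
merge 44/201 + 44/201 → 88/201
merge 49/201 + 64/201 → 113/201
merge 88/201 + 113/201 → 1
L = 16/201 + 37/201 + 64/201 + 88/201 + 113/201 + 1 = 173/67 ≈ 2.582 bits/symbol.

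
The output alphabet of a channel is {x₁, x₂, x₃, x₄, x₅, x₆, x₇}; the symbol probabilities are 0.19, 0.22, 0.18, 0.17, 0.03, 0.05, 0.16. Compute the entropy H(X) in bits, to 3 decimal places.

2.607 bits

H = −Σ pᵢ log₂ pᵢ.
−0.19·log₂(0.19) = 0.4552
−0.22·log₂(0.22) = 0.4806
−0.18·log₂(0.18) = 0.4453
−0.17·log₂(0.17) = 0.4346
−0.03·log₂(0.03) = 0.1518
−0.05·log₂(0.05) = 0.2161
−0.16·log₂(0.16) = 0.4230
Sum ≈ 2.6066 → 2.607 bits.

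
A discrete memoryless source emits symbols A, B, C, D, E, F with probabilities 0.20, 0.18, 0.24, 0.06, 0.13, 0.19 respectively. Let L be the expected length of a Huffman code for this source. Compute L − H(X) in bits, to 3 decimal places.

0.075 bits

Entropy H = −Σ p log₂ p ≈ 2.4852 bits.
Huffman merges: 3/50+13/100→19/100; 9/50+19/100→37/100; 19/100+1/5→39/100; 6/25+37/100→61/100; 39/100+61/100→1. L = 64/25 ≈ 2.5600.
L − H = 2.5600 − 2.4852 = 0.075 bits.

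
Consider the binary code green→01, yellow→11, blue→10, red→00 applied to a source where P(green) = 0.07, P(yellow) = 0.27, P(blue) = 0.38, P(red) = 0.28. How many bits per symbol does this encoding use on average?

2 bits/symbol

L̄ = Σ pᵢ·ℓᵢ = 0.07·2 + 0.27·2 + 0.38·2 + 0.28·2 = 2 bits/symbol.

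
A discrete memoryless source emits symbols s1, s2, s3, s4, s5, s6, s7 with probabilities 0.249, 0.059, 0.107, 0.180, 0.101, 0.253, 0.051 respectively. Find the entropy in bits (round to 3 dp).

H = −Σ pᵢ log₂ pᵢ.
−0.249·log₂(0.249) = 0.4994
−0.059·log₂(0.059) = 0.2409
−0.107·log₂(0.107) = 0.3450
−0.180·log₂(0.180) = 0.4453
−0.101·log₂(0.101) = 0.3341
−0.253·log₂(0.253) = 0.5016
−0.051·log₂(0.051) = 0.2190
Sum ≈ 2.5853 → 2.585 bits.

2.585 bits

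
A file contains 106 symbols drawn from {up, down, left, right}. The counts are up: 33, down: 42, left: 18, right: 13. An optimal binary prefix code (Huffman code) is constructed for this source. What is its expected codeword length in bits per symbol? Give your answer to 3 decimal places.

1.896 bits/symbol

Probabilities are the counts divided by 106.
Repeatedly combine the two least-probable nodes; the expected code length is the sum of the merged weights.
merge 13/106 + 9/53 → 31/106
merge 31/106 + 33/106 → 32/53
merge 21/53 + 32/53 → 1
L = 31/106 + 32/53 + 1 = 201/106 ≈ 1.896 bits/symbol.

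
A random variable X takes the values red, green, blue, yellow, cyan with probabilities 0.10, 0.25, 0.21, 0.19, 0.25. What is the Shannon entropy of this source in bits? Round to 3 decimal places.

2.260 bits

H = −Σ pᵢ log₂ pᵢ.
−0.10·log₂(0.10) = 0.3322
−0.25·log₂(0.25) = 0.5000
−0.21·log₂(0.21) = 0.4728
−0.19·log₂(0.19) = 0.4552
−0.25·log₂(0.25) = 0.5000
Sum ≈ 2.2602 → 2.260 bits.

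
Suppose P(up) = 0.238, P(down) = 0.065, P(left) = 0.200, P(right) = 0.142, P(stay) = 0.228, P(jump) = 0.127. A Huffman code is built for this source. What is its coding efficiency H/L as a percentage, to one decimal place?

98.1%

Entropy H = −Σ p log₂ p ≈ 2.4779 bits.
Huffman merges: 13/200+127/1000→24/125; 71/500+24/125→167/500; 1/5+57/250→107/250; 119/500+167/500→143/250; 107/250+143/250→1. L = 1263/500 ≈ 2.5260.
Efficiency = H/L = 2.4779/2.5260 = 98.1%.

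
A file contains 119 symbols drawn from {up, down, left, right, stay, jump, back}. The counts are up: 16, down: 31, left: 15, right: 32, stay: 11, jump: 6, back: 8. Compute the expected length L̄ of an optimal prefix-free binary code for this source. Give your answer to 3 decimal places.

Probabilities are the counts divided by 119.
Repeatedly combine the two least-probable nodes; the expected code length is the sum of the merged weights.
merge 6/119 + 8/119 → 2/17
merge 11/119 + 2/17 → 25/119
merge 15/119 + 16/119 → 31/119
merge 25/119 + 31/119 → 8/17
merge 31/119 + 32/119 → 9/17
merge 8/17 + 9/17 → 1
L = 2/17 + 25/119 + 31/119 + 8/17 + 9/17 + 1 = 44/17 ≈ 2.588 bits/symbol.

2.588 bits/symbol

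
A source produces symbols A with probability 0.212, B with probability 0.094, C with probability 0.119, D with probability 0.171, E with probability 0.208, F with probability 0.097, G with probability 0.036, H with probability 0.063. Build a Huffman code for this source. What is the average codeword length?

2.87 bits/symbol

Repeatedly combine the two least-probable nodes; the expected code length is the sum of the merged weights.
merge 9/250 + 63/1000 → 99/1000
merge 47/500 + 97/1000 → 191/1000
merge 99/1000 + 119/1000 → 109/500
merge 171/1000 + 191/1000 → 181/500
merge 26/125 + 53/250 → 21/50
merge 109/500 + 181/500 → 29/50
merge 21/50 + 29/50 → 1
L = 99/1000 + 191/1000 + 109/500 + 181/500 + 21/50 + 29/50 + 1 = 287/100 = 2.87 bits/symbol.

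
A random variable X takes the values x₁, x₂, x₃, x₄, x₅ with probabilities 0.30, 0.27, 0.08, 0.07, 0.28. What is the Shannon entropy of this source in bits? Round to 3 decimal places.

2.105 bits

H = −Σ pᵢ log₂ pᵢ.
−0.30·log₂(0.30) = 0.5211
−0.27·log₂(0.27) = 0.5100
−0.08·log₂(0.08) = 0.2915
−0.07·log₂(0.07) = 0.2686
−0.28·log₂(0.28) = 0.5142
Sum ≈ 2.1054 → 2.105 bits.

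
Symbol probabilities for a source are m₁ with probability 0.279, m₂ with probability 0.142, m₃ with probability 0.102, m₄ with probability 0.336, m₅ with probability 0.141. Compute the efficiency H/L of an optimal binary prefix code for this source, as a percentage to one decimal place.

97.0%

Entropy H = −Σ p log₂ p ≈ 2.1768 bits.
Huffman merges: 51/500+141/1000→243/1000; 71/500+243/1000→77/200; 279/1000+42/125→123/200; 77/200+123/200→1. L = 2243/1000 ≈ 2.2430.
Efficiency = H/L = 2.1768/2.2430 = 97.0%.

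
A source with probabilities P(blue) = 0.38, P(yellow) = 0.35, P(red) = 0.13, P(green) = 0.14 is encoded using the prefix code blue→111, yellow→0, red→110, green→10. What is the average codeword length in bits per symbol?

L̄ = Σ pᵢ·ℓᵢ = 0.38·3 + 0.35·1 + 0.13·3 + 0.14·2 = 2.16 bits/symbol.

2.16 bits/symbol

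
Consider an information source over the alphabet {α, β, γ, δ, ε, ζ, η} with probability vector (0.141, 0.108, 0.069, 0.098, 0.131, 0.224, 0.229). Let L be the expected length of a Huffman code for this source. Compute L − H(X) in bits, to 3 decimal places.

Entropy H = −Σ p log₂ p ≈ 2.6944 bits.
Huffman merges: 69/1000+49/500→167/1000; 27/250+131/1000→239/1000; 141/1000+167/1000→77/250; 28/125+229/1000→453/1000; 239/1000+77/250→547/1000; 453/1000+547/1000→1. L = 1357/500 ≈ 2.7140.
L − H = 2.7140 − 2.6944 = 0.020 bits.

0.020 bits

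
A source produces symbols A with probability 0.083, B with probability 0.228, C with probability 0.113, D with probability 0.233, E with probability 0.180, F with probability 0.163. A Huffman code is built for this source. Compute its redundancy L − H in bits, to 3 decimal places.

Entropy H = −Σ p log₂ p ≈ 2.5013 bits.
Huffman merges: 83/1000+113/1000→49/250; 163/1000+9/50→343/1000; 49/250+57/250→53/125; 233/1000+343/1000→72/125; 53/125+72/125→1. L = 2539/1000 ≈ 2.5390.
L − H = 2.5390 − 2.5013 = 0.038 bits.

0.038 bits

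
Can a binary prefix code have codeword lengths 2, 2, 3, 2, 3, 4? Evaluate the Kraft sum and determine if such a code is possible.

1.0625; no

With common denominator 2^4 = 16: Σ 2^(−ℓᵢ) = 4/16 + 4/16 + 2/16 + 4/16 + 2/16 + 1/16 = 17/16 = 1.0625.
Kraft's inequality requires Σ ≤ 1; here Σ = 1.0625 > 1, so no such prefix code exists.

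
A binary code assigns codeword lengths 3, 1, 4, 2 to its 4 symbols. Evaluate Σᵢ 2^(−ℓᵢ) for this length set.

0.9375

With common denominator 2^4 = 16: Σ 2^(−ℓᵢ) = 2/16 + 8/16 + 1/16 + 4/16 = 15/16 = 0.9375.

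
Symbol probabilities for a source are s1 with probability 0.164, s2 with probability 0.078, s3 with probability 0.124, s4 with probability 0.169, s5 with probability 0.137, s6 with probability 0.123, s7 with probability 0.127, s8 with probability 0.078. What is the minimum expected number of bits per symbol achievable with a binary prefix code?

Repeatedly combine the two least-probable nodes; the expected code length is the sum of the merged weights.
merge 39/500 + 39/500 → 39/250
merge 123/1000 + 31/250 → 247/1000
merge 127/1000 + 137/1000 → 33/125
merge 39/250 + 41/250 → 8/25
merge 169/1000 + 247/1000 → 52/125
merge 33/125 + 8/25 → 73/125
merge 52/125 + 73/125 → 1
L = 39/250 + 247/1000 + 33/125 + 8/25 + 52/125 + 73/125 + 1 = 2987/1000 = 2.987 bits/symbol.

2.987 bits/symbol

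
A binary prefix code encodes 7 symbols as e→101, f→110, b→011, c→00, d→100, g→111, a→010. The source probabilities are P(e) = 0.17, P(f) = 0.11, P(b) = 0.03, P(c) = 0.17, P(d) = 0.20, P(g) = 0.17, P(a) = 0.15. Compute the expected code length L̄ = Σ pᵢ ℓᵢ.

L̄ = Σ pᵢ·ℓᵢ = 0.17·3 + 0.11·3 + 0.03·3 + 0.17·2 + 0.20·3 + 0.17·3 + 0.15·3 = 2.83 bits/symbol.

2.83 bits/symbol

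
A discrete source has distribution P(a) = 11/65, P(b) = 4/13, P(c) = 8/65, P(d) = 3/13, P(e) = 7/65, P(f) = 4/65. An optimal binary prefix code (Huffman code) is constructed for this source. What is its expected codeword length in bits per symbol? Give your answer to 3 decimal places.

2.462 bits/symbol

Repeatedly combine the two least-probable nodes; the expected code length is the sum of the merged weights.
merge 4/65 + 7/65 → 11/65
merge 8/65 + 11/65 → 19/65
merge 11/65 + 3/13 → 2/5
merge 19/65 + 4/13 → 3/5
merge 2/5 + 3/5 → 1
L = 11/65 + 19/65 + 2/5 + 3/5 + 1 = 32/13 ≈ 2.462 bits/symbol.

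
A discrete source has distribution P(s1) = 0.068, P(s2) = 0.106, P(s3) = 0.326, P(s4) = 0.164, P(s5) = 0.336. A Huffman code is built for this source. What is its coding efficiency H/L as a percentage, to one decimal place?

96.2%

Entropy H = −Σ p log₂ p ≈ 2.0905 bits.
Huffman merges: 17/250+53/500→87/500; 41/250+87/500→169/500; 163/500+42/125→331/500; 169/500+331/500→1. L = 1087/500 ≈ 2.1740.
Efficiency = H/L = 2.0905/2.1740 = 96.2%.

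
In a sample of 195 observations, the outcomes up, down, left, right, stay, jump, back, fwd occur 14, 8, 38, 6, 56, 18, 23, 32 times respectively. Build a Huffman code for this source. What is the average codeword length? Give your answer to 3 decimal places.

2.733 bits/symbol

Probabilities are the counts divided by 195.
Repeatedly combine the two least-probable nodes; the expected code length is the sum of the merged weights.
merge 2/65 + 8/195 → 14/195
merge 14/195 + 14/195 → 28/195
merge 6/65 + 23/195 → 41/195
merge 28/195 + 32/195 → 4/13
merge 38/195 + 41/195 → 79/195
merge 56/195 + 4/13 → 116/195
merge 79/195 + 116/195 → 1
L = 14/195 + 28/195 + 41/195 + 4/13 + 79/195 + 116/195 + 1 = 41/15 ≈ 2.733 bits/symbol.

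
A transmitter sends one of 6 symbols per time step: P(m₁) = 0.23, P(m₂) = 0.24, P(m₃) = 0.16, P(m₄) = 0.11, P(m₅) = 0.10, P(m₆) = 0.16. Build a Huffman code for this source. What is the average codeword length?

Repeatedly combine the two least-probable nodes; the expected code length is the sum of the merged weights.
merge 1/10 + 11/100 → 21/100
merge 4/25 + 4/25 → 8/25
merge 21/100 + 23/100 → 11/25
merge 6/25 + 8/25 → 14/25
merge 11/25 + 14/25 → 1
L = 21/100 + 8/25 + 11/25 + 14/25 + 1 = 253/100 = 2.53 bits/symbol.

2.53 bits/symbol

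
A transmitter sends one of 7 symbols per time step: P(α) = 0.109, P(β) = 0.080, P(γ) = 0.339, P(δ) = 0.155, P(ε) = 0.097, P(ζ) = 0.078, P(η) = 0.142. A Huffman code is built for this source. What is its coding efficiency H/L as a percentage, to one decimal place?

97.7%

Entropy H = −Σ p log₂ p ≈ 2.5994 bits.
Huffman merges: 39/500+2/25→79/500; 97/1000+109/1000→103/500; 71/500+31/200→297/1000; 79/500+103/500→91/250; 297/1000+339/1000→159/250; 91/250+159/250→1. L = 2661/1000 ≈ 2.6610.
Efficiency = H/L = 2.5994/2.6610 = 97.7%.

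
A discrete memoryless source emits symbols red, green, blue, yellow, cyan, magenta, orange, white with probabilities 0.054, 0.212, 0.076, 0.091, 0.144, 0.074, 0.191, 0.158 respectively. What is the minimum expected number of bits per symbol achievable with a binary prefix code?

2.892 bits/symbol

Repeatedly combine the two least-probable nodes; the expected code length is the sum of the merged weights.
merge 27/500 + 37/500 → 16/125
merge 19/250 + 91/1000 → 167/1000
merge 16/125 + 18/125 → 34/125
merge 79/500 + 167/1000 → 13/40
merge 191/1000 + 53/250 → 403/1000
merge 34/125 + 13/40 → 597/1000
merge 403/1000 + 597/1000 → 1
L = 16/125 + 167/1000 + 34/125 + 13/40 + 403/1000 + 597/1000 + 1 = 723/250 = 2.892 bits/symbol.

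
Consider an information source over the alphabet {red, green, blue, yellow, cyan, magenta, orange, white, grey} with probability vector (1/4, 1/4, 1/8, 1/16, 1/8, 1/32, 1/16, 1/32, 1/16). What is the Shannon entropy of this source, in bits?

Each probability is a power of 1/2, so log₂(1/p) is an integer.
H = Σ p·log₂(1/p) = 1/4·2 + 1/4·2 + 1/8·3 + 1/16·4 + 1/8·3 + 1/32·5 + 1/16·4 + 1/32·5 + 1/16·4 = 2.8125 bits.

2.8125 bits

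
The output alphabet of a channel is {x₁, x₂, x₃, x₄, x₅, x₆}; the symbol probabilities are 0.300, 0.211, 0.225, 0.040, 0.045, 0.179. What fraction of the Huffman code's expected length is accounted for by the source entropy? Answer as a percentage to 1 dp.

Entropy H = −Σ p log₂ p ≈ 2.3103 bits.
Huffman merges: 1/25+9/200→17/200; 17/200+179/1000→33/125; 211/1000+9/40→109/250; 33/125+3/10→141/250; 109/250+141/250→1. L = 2349/1000 ≈ 2.3490.
Efficiency = H/L = 2.3103/2.3490 = 98.4%.

98.4%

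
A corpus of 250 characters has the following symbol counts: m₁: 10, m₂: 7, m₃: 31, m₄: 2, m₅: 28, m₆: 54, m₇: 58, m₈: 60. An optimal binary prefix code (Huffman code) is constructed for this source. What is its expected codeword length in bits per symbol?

2.612 bits/symbol

Probabilities are the counts divided by 250.
Repeatedly combine the two least-probable nodes; the expected code length is the sum of the merged weights.
merge 1/125 + 7/250 → 9/250
merge 9/250 + 1/25 → 19/250
merge 19/250 + 14/125 → 47/250
merge 31/250 + 47/250 → 39/125
merge 27/125 + 29/125 → 56/125
merge 6/25 + 39/125 → 69/125
merge 56/125 + 69/125 → 1
L = 9/250 + 19/250 + 47/250 + 39/125 + 56/125 + 69/125 + 1 = 653/250 = 2.612 bits/symbol.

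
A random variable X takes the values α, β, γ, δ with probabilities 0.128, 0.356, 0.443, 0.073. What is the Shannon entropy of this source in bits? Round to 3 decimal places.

H = −Σ pᵢ log₂ pᵢ.
−0.128·log₂(0.128) = 0.3796
−0.356·log₂(0.356) = 0.5305
−0.443·log₂(0.443) = 0.5204
−0.073·log₂(0.073) = 0.2756
Sum ≈ 1.7061 → 1.706 bits.

1.706 bits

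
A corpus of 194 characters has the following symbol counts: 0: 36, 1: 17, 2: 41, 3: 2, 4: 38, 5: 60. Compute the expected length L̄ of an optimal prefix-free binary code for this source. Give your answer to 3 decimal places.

Probabilities are the counts divided by 194.
Repeatedly combine the two least-probable nodes; the expected code length is the sum of the merged weights.
merge 1/97 + 17/194 → 19/194
merge 19/194 + 18/97 → 55/194
merge 19/97 + 41/194 → 79/194
merge 55/194 + 30/97 → 115/194
merge 79/194 + 115/194 → 1
L = 19/194 + 55/194 + 79/194 + 115/194 + 1 = 231/97 ≈ 2.381 bits/symbol.

2.381 bits/symbol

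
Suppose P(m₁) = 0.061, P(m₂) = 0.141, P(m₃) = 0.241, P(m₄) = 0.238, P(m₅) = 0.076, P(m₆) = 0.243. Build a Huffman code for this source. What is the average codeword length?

2.415 bits/symbol

Repeatedly combine the two least-probable nodes; the expected code length is the sum of the merged weights.
merge 61/1000 + 19/250 → 137/1000
merge 137/1000 + 141/1000 → 139/500
merge 119/500 + 241/1000 → 479/1000
merge 243/1000 + 139/500 → 521/1000
merge 479/1000 + 521/1000 → 1
L = 137/1000 + 139/500 + 479/1000 + 521/1000 + 1 = 483/200 = 2.415 bits/symbol.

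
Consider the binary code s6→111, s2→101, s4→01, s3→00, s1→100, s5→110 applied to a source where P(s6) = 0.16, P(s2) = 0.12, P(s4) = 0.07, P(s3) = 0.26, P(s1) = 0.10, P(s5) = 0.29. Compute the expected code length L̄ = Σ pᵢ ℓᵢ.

L̄ = Σ pᵢ·ℓᵢ = 0.16·3 + 0.12·3 + 0.07·2 + 0.26·2 + 0.10·3 + 0.29·3 = 2.67 bits/symbol.

2.67 bits/symbol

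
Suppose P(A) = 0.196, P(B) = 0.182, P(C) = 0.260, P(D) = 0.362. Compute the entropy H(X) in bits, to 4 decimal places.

1.9441 bits

H = −Σ pᵢ log₂ pᵢ.
−0.196·log₂(0.196) = 0.4608
−0.182·log₂(0.182) = 0.4474
−0.260·log₂(0.260) = 0.5053
−0.362·log₂(0.362) = 0.5307
Sum ≈ 1.9441 → 1.9441 bits.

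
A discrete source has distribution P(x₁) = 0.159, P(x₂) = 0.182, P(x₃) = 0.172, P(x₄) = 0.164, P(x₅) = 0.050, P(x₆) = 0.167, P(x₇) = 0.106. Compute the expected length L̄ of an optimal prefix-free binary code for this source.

Repeatedly combine the two least-probable nodes; the expected code length is the sum of the merged weights.
merge 1/20 + 53/500 → 39/250
merge 39/250 + 159/1000 → 63/200
merge 41/250 + 167/1000 → 331/1000
merge 43/250 + 91/500 → 177/500
merge 63/200 + 331/1000 → 323/500
merge 177/500 + 323/500 → 1
L = 39/250 + 63/200 + 331/1000 + 177/500 + 323/500 + 1 = 1401/500 = 2.802 bits/symbol.

2.802 bits/symbol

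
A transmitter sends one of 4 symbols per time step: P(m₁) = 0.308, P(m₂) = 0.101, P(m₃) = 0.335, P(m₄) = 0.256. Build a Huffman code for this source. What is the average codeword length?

Repeatedly combine the two least-probable nodes; the expected code length is the sum of the merged weights.
merge 101/1000 + 32/125 → 357/1000
merge 77/250 + 67/200 → 643/1000
merge 357/1000 + 643/1000 → 1
L = 357/1000 + 643/1000 + 1 = 2 bits/symbol.

2 bits/symbol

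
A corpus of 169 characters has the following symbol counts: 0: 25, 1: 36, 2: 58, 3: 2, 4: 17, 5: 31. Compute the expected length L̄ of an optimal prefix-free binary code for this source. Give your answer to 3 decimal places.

Probabilities are the counts divided by 169.
Repeatedly combine the two least-probable nodes; the expected code length is the sum of the merged weights.
merge 2/169 + 17/169 → 19/169
merge 19/169 + 25/169 → 44/169
merge 31/169 + 36/169 → 67/169
merge 44/169 + 58/169 → 102/169
merge 67/169 + 102/169 → 1
L = 19/169 + 44/169 + 67/169 + 102/169 + 1 = 401/169 ≈ 2.373 bits/symbol.

2.373 bits/symbol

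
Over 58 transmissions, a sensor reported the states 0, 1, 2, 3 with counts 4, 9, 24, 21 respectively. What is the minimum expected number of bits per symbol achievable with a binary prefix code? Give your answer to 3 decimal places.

1.810 bits/symbol

Probabilities are the counts divided by 58.
Repeatedly combine the two least-probable nodes; the expected code length is the sum of the merged weights.
merge 2/29 + 9/58 → 13/58
merge 13/58 + 21/58 → 17/29
merge 12/29 + 17/29 → 1
L = 13/58 + 17/29 + 1 = 105/58 ≈ 1.810 bits/symbol.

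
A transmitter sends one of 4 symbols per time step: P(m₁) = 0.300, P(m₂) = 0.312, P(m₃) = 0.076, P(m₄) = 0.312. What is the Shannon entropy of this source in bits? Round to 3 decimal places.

1.852 bits

H = −Σ pᵢ log₂ pᵢ.
−0.300·log₂(0.300) = 0.5211
−0.312·log₂(0.312) = 0.5243
−0.076·log₂(0.076) = 0.2826
−0.312·log₂(0.312) = 0.5243
Sum ≈ 1.8522 → 1.852 bits.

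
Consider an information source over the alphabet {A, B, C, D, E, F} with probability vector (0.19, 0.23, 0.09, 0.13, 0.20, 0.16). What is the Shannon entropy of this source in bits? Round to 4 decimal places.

2.5256 bits

H = −Σ pᵢ log₂ pᵢ.
−0.19·log₂(0.19) = 0.4552
−0.23·log₂(0.23) = 0.4877
−0.09·log₂(0.09) = 0.3127
−0.13·log₂(0.13) = 0.3826
−0.20·log₂(0.20) = 0.4644
−0.16·log₂(0.16) = 0.4230
Sum ≈ 2.5256 → 2.5256 bits.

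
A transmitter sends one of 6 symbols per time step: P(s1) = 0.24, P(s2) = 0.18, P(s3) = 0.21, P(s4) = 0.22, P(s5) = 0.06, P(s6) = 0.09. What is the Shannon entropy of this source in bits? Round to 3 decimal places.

2.449 bits

H = −Σ pᵢ log₂ pᵢ.
−0.24·log₂(0.24) = 0.4941
−0.18·log₂(0.18) = 0.4453
−0.21·log₂(0.21) = 0.4728
−0.22·log₂(0.22) = 0.4806
−0.06·log₂(0.06) = 0.2435
−0.09·log₂(0.09) = 0.3127
Sum ≈ 2.4490 → 2.449 bits.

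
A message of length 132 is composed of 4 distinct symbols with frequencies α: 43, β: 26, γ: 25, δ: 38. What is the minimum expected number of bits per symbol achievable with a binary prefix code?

Probabilities are the counts divided by 132.
Repeatedly combine the two least-probable nodes; the expected code length is the sum of the merged weights.
merge 25/132 + 13/66 → 17/44
merge 19/66 + 43/132 → 27/44
merge 17/44 + 27/44 → 1
L = 17/44 + 27/44 + 1 = 2 bits/symbol.

2 bits/symbol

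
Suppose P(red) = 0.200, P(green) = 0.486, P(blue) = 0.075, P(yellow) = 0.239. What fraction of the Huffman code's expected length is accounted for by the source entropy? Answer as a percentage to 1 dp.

97.5%

Entropy H = −Σ p log₂ p ≈ 1.7441 bits.
Huffman merges: 3/40+1/5→11/40; 239/1000+11/40→257/500; 243/500+257/500→1. L = 1789/1000 ≈ 1.7890.
Efficiency = H/L = 1.7441/1.7890 = 97.5%.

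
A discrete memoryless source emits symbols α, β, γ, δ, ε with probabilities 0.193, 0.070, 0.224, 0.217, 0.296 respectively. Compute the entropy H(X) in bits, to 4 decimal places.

H = −Σ pᵢ log₂ pᵢ.
−0.193·log₂(0.193) = 0.4581
−0.070·log₂(0.070) = 0.2686
−0.224·log₂(0.224) = 0.4835
−0.217·log₂(0.217) = 0.4783
−0.296·log₂(0.296) = 0.5199
Sum ≈ 2.2083 → 2.2083 bits.

2.2083 bits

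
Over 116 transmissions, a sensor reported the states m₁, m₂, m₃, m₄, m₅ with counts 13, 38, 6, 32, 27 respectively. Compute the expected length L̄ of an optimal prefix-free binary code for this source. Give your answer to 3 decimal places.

Probabilities are the counts divided by 116.
Repeatedly combine the two least-probable nodes; the expected code length is the sum of the merged weights.
merge 3/58 + 13/116 → 19/116
merge 19/116 + 27/116 → 23/58
merge 8/29 + 19/58 → 35/58
merge 23/58 + 35/58 → 1
L = 19/116 + 23/58 + 35/58 + 1 = 251/116 ≈ 2.164 bits/symbol.

2.164 bits/symbol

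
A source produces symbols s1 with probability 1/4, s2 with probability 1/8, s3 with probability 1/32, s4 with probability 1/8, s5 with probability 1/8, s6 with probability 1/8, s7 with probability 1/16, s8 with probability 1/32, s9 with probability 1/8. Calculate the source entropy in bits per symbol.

Each probability is a power of 1/2, so log₂(1/p) is an integer.
H = Σ p·log₂(1/p) = 1/4·2 + 1/8·3 + 1/32·5 + 1/8·3 + 1/8·3 + 1/8·3 + 1/16·4 + 1/32·5 + 1/8·3 = 2.9375 bits.

2.9375 bits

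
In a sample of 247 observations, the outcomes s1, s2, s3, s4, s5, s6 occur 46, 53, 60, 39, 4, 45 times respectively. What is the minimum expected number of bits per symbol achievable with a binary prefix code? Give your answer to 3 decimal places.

2.530 bits/symbol

Probabilities are the counts divided by 247.
Repeatedly combine the two least-probable nodes; the expected code length is the sum of the merged weights.
merge 4/247 + 3/19 → 43/247
merge 43/247 + 45/247 → 88/247
merge 46/247 + 53/247 → 99/247
merge 60/247 + 88/247 → 148/247
merge 99/247 + 148/247 → 1
L = 43/247 + 88/247 + 99/247 + 148/247 + 1 = 625/247 ≈ 2.530 bits/symbol.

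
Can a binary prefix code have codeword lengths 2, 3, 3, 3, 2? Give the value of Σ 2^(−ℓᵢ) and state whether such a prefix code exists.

With common denominator 2^3 = 8: Σ 2^(−ℓᵢ) = 2/8 + 1/8 + 1/8 + 1/8 + 2/8 = 7/8 = 0.875.
Kraft's inequality requires Σ ≤ 1; here Σ = 0.875 ≤ 1, so such a prefix code exists.

0.875; yes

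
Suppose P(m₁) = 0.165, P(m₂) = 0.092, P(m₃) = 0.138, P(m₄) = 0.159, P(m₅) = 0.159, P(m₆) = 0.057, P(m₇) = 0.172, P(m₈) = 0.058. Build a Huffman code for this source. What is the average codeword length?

2.943 bits/symbol

Repeatedly combine the two least-probable nodes; the expected code length is the sum of the merged weights.
merge 57/1000 + 29/500 → 23/200
merge 23/250 + 23/200 → 207/1000
merge 69/500 + 159/1000 → 297/1000
merge 159/1000 + 33/200 → 81/250
merge 43/250 + 207/1000 → 379/1000
merge 297/1000 + 81/250 → 621/1000
merge 379/1000 + 621/1000 → 1
L = 23/200 + 207/1000 + 297/1000 + 81/250 + 379/1000 + 621/1000 + 1 = 2943/1000 = 2.943 bits/symbol.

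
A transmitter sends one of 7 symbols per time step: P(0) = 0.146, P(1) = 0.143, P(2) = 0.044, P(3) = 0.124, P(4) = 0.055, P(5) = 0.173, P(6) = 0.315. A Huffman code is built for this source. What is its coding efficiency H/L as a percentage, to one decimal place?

Entropy H = −Σ p log₂ p ≈ 2.5713 bits.
Huffman merges: 11/250+11/200→99/1000; 99/1000+31/250→223/1000; 143/1000+73/500→289/1000; 173/1000+223/1000→99/250; 289/1000+63/200→151/250; 99/250+151/250→1. L = 2611/1000 ≈ 2.6110.
Efficiency = H/L = 2.5713/2.6110 = 98.5%.

98.5%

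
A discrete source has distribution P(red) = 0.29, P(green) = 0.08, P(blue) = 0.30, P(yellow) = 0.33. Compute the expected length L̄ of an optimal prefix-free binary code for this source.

Repeatedly combine the two least-probable nodes; the expected code length is the sum of the merged weights.
merge 2/25 + 29/100 → 37/100
merge 3/10 + 33/100 → 63/100
merge 37/100 + 63/100 → 1
L = 37/100 + 63/100 + 1 = 2 bits/symbol.

2 bits/symbol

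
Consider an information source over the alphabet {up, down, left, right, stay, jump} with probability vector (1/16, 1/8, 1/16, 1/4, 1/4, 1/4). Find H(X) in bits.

2.375 bits

Each probability is a power of 1/2, so log₂(1/p) is an integer.
H = Σ p·log₂(1/p) = 1/16·4 + 1/8·3 + 1/16·4 + 1/4·2 + 1/4·2 + 1/4·2 = 2.375 bits.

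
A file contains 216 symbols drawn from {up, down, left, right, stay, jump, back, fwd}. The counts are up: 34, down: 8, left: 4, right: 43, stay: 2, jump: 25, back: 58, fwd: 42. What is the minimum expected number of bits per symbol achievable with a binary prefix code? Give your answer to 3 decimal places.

2.611 bits/symbol

Probabilities are the counts divided by 216.
Repeatedly combine the two least-probable nodes; the expected code length is the sum of the merged weights.
merge 1/108 + 1/54 → 1/36
merge 1/36 + 1/27 → 7/108
merge 7/108 + 25/216 → 13/72
merge 17/108 + 13/72 → 73/216
merge 7/36 + 43/216 → 85/216
merge 29/108 + 73/216 → 131/216
merge 85/216 + 131/216 → 1
L = 1/36 + 7/108 + 13/72 + 73/216 + 85/216 + 131/216 + 1 = 47/18 ≈ 2.611 bits/symbol.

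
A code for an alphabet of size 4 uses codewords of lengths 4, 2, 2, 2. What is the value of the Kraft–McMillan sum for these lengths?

0.8125

With common denominator 2^4 = 16: Σ 2^(−ℓᵢ) = 1/16 + 4/16 + 4/16 + 4/16 = 13/16 = 0.8125.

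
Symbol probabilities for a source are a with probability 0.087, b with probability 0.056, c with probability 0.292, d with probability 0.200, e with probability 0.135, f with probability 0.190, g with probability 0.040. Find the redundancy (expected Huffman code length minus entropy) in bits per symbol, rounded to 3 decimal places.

Entropy H = −Σ p log₂ p ≈ 2.5533 bits.
Huffman merges: 1/25+7/125→12/125; 87/1000+12/125→183/1000; 27/200+183/1000→159/500; 19/100+1/5→39/100; 73/250+159/500→61/100; 39/100+61/100→1. L = 2597/1000 ≈ 2.5970.
L − H = 2.5970 − 2.5533 = 0.044 bits.

0.044 bits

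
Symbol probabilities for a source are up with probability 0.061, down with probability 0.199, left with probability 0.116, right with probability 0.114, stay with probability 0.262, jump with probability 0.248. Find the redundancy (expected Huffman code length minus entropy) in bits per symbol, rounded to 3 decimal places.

Entropy H = −Σ p log₂ p ≈ 2.4324 bits.
Huffman merges: 61/1000+57/500→7/40; 29/250+7/40→291/1000; 199/1000+31/125→447/1000; 131/500+291/1000→553/1000; 447/1000+553/1000→1. L = 1233/500 ≈ 2.4660.
L − H = 2.4660 − 2.4324 = 0.034 bits.

0.034 bits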